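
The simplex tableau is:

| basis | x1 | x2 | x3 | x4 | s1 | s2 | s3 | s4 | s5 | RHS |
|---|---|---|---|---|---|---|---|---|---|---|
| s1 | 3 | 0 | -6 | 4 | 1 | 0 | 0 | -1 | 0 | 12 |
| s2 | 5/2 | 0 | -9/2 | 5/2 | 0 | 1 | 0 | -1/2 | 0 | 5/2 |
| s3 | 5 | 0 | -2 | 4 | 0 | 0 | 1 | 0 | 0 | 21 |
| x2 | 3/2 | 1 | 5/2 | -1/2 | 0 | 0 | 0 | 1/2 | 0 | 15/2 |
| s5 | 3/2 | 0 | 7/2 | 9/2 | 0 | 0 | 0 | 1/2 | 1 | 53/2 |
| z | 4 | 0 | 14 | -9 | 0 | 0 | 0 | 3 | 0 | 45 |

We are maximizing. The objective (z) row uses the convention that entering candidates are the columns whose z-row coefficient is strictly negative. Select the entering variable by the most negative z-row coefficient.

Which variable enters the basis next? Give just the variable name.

x4

Objective-row coefficients: x1: 4, x2: 0, x3: 14, x4: -9, s1: 0, s2: 0, s3: 0, s4: 3, s5: 0.
The most negative is -9 in column x4, so x4 enters.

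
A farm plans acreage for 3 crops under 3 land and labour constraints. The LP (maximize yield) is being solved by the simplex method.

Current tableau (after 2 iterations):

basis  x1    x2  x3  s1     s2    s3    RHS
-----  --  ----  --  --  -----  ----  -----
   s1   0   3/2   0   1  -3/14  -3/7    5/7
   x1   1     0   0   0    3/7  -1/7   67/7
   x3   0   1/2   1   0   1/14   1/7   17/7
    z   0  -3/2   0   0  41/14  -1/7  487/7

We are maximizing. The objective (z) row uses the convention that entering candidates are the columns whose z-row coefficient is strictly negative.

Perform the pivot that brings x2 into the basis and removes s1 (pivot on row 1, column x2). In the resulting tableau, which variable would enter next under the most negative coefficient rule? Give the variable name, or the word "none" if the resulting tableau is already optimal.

Pivot element 3/2. New z-row = old z-row − (-3/2)·(row 1/(3/2)).
Updated z-row coefficients: x1: 0, x2: 0, x3: 0, s1: 1, s2: 19/7, s3: -4/7.
The most negative is -4/7 in column s3, so s3 would enter next.

s3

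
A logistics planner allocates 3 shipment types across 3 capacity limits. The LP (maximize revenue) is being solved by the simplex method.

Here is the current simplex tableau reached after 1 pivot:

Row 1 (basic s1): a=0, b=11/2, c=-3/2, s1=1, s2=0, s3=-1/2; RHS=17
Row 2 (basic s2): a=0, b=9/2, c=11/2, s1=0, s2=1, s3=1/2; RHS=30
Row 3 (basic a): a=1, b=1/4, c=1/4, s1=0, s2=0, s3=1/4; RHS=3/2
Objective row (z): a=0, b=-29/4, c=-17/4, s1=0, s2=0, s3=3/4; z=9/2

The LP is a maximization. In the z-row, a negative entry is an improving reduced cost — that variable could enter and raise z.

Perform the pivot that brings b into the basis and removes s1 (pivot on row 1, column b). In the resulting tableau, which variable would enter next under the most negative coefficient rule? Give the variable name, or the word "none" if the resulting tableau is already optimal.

Pivot element 11/2. New z-row = old z-row − (-29/4)·(row 1/(11/2)).
Updated z-row coefficients: a: 0, b: 0, c: -137/22, s1: 29/22, s2: 0, s3: 1/11.
The most negative is -137/22 in column c, so c would enter next.

c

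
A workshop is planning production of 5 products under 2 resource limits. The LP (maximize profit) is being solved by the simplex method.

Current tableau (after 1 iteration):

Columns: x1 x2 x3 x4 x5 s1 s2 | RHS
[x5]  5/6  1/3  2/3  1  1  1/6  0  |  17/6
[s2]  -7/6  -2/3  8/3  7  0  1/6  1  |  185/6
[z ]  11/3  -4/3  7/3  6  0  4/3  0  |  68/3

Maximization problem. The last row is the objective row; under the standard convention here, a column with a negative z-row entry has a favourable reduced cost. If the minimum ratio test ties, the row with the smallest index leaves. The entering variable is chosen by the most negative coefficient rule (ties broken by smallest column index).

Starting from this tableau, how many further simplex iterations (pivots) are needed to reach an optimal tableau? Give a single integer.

1

pivot: x2 in, x5 out → z = 34
No improving column remains; optimal.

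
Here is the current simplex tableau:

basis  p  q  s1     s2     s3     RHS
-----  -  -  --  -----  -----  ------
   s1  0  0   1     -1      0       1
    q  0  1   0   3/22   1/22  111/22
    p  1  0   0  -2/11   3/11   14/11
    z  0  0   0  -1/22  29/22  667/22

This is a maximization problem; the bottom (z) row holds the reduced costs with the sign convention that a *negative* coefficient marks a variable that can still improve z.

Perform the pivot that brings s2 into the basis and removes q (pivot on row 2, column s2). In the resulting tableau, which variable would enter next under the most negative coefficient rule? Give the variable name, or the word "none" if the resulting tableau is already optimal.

none

Pivot element 3/22. New z-row = old z-row − (-1/22)·(row 2/(3/22)).
Updated z-row coefficients: p: 0, q: 1/3, s1: 0, s2: 0, s3: 4/3.
No coefficient is strictly negative; the tableau after this pivot is optimal.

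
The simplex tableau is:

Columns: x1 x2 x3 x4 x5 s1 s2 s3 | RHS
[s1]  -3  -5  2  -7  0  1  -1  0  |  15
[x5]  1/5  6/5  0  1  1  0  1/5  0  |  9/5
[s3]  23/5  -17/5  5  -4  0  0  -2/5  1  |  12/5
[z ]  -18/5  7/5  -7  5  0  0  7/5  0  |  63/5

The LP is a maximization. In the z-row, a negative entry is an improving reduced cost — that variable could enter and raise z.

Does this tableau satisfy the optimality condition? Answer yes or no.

no

Column x1 has objective-row coefficient -18/5, which is negative; an improving pivot exists, so not yet optimal.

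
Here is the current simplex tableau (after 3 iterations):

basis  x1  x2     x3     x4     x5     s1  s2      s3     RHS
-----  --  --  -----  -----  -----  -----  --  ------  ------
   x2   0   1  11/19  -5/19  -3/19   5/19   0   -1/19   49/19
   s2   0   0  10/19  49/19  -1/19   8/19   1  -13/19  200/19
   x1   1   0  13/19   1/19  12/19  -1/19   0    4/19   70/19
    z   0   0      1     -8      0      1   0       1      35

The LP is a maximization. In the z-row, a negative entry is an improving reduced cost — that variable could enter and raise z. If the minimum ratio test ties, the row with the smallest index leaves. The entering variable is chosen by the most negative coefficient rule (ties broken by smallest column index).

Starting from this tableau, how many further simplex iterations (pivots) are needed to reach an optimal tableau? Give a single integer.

2

pivot: x4 in, s2 out → z = 3315/49
pivot: s3 in, x1 out → z = 85
No improving column remains; optimal.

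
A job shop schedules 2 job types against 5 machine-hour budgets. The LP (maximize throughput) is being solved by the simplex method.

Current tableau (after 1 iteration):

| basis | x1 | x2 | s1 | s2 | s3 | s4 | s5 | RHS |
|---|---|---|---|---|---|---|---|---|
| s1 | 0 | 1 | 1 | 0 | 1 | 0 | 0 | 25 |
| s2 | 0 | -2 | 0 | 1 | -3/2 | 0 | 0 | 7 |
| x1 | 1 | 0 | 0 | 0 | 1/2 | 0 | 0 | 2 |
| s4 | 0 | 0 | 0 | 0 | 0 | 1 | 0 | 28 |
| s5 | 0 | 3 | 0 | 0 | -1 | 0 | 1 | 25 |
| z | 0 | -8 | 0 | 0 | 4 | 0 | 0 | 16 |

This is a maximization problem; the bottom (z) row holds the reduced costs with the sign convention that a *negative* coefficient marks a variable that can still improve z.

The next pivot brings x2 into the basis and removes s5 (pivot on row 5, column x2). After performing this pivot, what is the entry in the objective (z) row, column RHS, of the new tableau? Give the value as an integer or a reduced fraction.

248/3

Pivot element is row 5, column x2: 3.
Normalize row 5: new (row 5, RHS) = 25/3 = 25/3.
z-row ← z-row − (-8)·(new row 5): 16 − (-8)·(25/3) = 248/3.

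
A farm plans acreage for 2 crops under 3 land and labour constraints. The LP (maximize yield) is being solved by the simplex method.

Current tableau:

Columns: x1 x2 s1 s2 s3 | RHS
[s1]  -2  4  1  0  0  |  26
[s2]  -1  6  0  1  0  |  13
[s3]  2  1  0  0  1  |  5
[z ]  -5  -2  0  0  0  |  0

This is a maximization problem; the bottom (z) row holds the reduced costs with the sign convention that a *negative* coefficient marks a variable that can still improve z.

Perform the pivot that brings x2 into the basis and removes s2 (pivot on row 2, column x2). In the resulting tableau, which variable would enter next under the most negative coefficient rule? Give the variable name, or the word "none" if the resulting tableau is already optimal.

x1

Pivot element 6. New z-row = old z-row − (-2)·(row 2/6).
Updated z-row coefficients: x1: -16/3, x2: 0, s1: 0, s2: 1/3, s3: 0.
The most negative is -16/3 in column x1, so x1 would enter next.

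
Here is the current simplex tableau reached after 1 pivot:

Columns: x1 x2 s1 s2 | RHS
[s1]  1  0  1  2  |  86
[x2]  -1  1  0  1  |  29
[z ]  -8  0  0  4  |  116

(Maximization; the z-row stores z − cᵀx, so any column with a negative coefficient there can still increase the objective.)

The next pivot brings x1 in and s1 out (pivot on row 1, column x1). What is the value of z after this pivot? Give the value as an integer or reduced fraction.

804

Minimum ratio for x1: 86/1 = 86.
z changes by −(z-row coeff of x1)·ratio = −(-8)·86 = 688.
New z = 116 + 688 = 804.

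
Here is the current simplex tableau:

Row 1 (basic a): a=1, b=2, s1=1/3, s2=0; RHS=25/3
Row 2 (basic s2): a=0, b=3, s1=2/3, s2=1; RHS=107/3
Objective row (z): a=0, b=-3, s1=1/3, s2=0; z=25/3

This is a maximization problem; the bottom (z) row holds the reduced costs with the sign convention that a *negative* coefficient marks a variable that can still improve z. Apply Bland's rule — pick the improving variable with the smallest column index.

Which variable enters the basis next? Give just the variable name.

Objective-row coefficients: a: 0, b: -3, s1: 1/3, s2: 0.
Improving columns: b. Bland's rule picks the smallest column index → b.

b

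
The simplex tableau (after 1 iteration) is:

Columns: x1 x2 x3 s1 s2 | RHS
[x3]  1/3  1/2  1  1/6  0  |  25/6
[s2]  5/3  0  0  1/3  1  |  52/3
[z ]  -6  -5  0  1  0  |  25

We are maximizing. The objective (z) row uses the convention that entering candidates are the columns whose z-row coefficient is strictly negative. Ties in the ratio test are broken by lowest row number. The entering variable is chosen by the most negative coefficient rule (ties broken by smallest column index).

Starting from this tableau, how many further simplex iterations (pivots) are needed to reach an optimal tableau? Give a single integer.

2

pivot: x1 in, s2 out → z = 437/5
pivot: x2 in, x3 out → z = 472/5
No improving column remains; optimal.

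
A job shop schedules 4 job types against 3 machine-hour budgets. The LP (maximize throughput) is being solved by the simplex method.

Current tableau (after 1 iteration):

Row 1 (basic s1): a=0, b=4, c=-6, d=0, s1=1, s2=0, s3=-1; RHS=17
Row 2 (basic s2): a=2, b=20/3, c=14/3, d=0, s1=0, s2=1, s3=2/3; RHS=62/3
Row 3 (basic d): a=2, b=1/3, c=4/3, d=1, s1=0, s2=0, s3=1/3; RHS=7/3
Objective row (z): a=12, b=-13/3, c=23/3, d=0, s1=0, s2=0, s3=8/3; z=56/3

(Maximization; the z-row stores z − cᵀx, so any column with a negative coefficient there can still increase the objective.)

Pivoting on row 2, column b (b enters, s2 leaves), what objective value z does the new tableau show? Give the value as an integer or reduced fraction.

Minimum ratio for b: (62/3)/(20/3) = 31/10.
z changes by −(z-row coeff of b)·ratio = −(-13/3)·(31/10) = 403/30.
New z = 56/3 + (403/30) = 321/10.

321/10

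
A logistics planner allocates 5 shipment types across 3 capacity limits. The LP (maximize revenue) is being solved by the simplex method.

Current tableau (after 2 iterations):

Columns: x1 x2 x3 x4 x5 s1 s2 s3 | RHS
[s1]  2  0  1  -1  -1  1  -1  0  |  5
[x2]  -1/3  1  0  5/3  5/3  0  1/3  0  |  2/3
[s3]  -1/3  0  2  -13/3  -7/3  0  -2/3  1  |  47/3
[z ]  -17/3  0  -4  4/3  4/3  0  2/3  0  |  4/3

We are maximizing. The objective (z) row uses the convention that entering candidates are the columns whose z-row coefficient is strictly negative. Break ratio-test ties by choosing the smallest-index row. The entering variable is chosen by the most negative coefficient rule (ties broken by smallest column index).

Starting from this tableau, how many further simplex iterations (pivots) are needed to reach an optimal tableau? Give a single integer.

pivot: x1 in, s1 out → z = 31/2
pivot: s2 in, x2 out → z = 35
No improving column remains; optimal.

2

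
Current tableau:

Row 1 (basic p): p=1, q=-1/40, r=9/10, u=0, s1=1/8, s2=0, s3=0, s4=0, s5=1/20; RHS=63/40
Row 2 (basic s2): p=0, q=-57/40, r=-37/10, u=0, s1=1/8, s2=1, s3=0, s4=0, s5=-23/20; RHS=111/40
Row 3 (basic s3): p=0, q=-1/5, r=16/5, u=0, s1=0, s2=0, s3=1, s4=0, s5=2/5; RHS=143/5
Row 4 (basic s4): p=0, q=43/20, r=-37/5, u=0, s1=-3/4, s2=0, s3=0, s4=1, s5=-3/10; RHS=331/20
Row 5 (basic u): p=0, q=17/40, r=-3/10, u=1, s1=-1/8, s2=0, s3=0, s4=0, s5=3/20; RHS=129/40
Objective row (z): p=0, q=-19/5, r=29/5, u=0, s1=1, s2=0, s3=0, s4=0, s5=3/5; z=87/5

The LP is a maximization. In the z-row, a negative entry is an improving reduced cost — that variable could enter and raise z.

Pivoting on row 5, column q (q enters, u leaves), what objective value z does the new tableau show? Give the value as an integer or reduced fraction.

786/17

Minimum ratio for q: (129/40)/(17/40) = 129/17.
z changes by −(z-row coeff of q)·ratio = −(-19/5)·(129/17) = 2451/85.
New z = 87/5 + (2451/85) = 786/17.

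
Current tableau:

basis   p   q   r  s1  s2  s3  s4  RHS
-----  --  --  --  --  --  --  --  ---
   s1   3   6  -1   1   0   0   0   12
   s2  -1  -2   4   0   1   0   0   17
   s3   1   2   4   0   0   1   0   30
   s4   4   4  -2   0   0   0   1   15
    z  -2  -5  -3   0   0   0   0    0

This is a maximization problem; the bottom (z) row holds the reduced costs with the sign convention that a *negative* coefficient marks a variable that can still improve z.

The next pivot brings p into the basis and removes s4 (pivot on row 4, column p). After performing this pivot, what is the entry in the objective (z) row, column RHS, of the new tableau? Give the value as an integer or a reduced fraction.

Pivot element is row 4, column p: 4.
Normalize row 4: new (row 4, RHS) = 15/4 = 15/4.
z-row ← z-row − (-2)·(new row 4): 0 − (-2)·(15/4) = 15/2.

15/2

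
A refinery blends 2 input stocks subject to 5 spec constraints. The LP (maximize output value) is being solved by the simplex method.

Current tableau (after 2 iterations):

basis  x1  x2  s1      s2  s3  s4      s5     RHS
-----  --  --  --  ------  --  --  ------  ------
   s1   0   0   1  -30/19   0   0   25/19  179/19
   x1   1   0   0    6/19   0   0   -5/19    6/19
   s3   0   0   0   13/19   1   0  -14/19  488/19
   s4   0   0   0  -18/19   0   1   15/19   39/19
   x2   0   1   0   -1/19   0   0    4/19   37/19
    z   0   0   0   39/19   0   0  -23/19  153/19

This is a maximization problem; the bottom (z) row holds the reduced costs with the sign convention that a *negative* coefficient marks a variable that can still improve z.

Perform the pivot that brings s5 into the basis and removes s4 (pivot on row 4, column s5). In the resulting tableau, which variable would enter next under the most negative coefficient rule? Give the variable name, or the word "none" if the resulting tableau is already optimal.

Pivot element 15/19. New z-row = old z-row − (-23/19)·(row 4/(15/19)).
Updated z-row coefficients: x1: 0, x2: 0, s1: 0, s2: 3/5, s3: 0, s4: 23/15, s5: 0.
No coefficient is strictly negative; the tableau after this pivot is optimal.

none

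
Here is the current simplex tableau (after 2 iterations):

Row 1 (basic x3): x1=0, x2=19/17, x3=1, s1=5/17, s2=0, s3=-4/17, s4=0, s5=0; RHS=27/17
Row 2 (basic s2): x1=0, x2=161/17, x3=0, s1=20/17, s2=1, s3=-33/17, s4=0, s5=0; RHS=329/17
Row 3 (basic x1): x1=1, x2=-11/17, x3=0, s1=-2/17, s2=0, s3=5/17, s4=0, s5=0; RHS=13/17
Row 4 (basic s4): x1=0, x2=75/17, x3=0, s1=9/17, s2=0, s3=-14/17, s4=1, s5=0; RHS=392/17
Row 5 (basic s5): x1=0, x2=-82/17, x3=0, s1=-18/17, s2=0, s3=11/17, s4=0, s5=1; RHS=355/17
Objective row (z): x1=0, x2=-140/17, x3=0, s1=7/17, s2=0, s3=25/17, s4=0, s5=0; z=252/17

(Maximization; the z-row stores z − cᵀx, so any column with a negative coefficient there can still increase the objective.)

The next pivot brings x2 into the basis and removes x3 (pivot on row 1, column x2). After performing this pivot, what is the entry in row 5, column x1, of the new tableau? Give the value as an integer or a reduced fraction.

0

Pivot element is row 1, column x2: 19/17.
Normalize row 1: new (row 1, x1) = 0/(19/17) = 0.
row 5 ← row 5 − (-82/17)·(new row 1): 0 − (-82/17)·0 = 0.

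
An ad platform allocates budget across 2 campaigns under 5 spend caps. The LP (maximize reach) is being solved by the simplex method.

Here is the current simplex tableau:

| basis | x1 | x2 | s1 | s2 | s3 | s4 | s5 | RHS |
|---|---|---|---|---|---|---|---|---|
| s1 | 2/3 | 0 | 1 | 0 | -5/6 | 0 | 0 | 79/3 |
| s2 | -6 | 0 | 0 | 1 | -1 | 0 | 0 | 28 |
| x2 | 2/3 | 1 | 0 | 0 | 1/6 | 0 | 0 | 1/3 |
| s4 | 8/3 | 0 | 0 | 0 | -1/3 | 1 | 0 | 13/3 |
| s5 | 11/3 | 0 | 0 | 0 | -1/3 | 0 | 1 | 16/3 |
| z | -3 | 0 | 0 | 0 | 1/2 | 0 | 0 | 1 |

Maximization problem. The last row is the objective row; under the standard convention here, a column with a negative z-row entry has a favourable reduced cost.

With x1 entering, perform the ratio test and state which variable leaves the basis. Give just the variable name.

x2

Ratios: row 1 (s1): (79/3)/(2/3) = 79/2; row 2 (s2): entry -6 ≤ 0, skip; row 3 (x2): (1/3)/(2/3) = 1/2; row 4 (s4): (13/3)/(8/3) = 13/8; row 5 (s5): (16/3)/(11/3) = 16/11.
Minimum ratio 1/2 is in the x2 row, so x2 leaves.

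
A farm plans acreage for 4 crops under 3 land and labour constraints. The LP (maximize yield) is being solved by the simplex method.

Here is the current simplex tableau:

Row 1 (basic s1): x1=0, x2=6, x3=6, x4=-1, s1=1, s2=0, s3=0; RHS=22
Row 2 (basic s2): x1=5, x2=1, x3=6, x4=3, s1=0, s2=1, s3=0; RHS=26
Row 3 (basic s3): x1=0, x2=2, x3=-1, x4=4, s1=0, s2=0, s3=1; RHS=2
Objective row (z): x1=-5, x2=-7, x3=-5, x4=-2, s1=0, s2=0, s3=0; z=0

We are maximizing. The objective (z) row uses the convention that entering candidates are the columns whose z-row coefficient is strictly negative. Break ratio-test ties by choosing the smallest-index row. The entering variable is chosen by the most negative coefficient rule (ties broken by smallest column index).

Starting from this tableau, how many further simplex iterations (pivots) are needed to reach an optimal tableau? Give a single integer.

3

pivot: x2 in, s3 out → z = 7
pivot: x3 in, s1 out → z = 199/9
pivot: x1 in, s2 out → z = 320/9
No improving column remains; optimal.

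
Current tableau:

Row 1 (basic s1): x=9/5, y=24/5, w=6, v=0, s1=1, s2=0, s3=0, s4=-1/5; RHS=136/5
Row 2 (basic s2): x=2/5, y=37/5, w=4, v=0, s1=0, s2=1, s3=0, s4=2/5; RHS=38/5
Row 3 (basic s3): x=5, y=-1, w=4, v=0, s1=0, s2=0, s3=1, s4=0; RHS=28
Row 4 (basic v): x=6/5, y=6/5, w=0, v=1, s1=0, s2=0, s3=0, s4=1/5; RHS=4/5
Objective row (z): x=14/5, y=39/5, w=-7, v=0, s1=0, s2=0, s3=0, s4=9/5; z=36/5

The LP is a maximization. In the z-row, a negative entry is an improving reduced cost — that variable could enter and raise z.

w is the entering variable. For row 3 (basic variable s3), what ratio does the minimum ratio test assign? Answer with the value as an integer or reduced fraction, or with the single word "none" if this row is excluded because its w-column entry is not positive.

Ratio = RHS / (w entry) = 28 / 4 = 7.

7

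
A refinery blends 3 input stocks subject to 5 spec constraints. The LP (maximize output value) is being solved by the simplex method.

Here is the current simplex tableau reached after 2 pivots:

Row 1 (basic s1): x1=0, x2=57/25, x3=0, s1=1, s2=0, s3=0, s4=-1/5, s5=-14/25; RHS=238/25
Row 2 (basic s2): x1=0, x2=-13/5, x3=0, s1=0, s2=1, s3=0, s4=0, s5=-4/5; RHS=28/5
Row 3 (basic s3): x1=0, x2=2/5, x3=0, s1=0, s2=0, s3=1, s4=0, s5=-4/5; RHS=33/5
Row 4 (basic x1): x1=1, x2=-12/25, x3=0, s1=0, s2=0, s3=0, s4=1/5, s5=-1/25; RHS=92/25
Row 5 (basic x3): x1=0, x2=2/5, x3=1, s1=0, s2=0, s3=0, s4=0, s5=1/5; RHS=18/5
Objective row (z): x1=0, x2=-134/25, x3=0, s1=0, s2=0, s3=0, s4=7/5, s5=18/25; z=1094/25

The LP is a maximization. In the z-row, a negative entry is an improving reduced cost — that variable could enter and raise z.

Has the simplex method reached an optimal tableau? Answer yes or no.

Column x2 has objective-row coefficient -134/25, which is negative; an improving pivot exists, so not yet optimal.

no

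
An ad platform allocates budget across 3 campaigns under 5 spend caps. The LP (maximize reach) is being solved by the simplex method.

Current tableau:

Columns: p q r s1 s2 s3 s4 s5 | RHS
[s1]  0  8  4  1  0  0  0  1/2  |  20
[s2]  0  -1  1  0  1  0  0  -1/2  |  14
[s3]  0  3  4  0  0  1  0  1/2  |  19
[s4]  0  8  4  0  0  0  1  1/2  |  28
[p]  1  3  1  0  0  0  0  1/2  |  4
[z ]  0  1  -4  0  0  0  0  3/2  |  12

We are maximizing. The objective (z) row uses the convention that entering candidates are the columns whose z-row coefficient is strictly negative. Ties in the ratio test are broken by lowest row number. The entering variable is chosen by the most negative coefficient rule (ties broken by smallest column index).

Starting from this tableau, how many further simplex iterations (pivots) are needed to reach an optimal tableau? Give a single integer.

1

pivot: r in, p out → z = 28
No improving column remains; optimal.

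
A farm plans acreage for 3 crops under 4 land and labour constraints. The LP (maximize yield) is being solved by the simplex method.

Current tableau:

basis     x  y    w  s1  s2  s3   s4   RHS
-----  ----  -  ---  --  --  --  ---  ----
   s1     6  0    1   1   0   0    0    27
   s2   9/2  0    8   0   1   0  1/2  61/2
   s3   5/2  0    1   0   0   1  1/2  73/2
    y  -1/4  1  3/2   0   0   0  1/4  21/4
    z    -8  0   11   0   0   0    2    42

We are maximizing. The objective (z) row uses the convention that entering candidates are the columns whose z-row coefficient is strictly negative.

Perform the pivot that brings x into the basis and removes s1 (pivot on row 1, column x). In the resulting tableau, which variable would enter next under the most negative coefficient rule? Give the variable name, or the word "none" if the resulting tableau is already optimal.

none

Pivot element 6. New z-row = old z-row − (-8)·(row 1/6).
Updated z-row coefficients: x: 0, y: 0, w: 37/3, s1: 4/3, s2: 0, s3: 0, s4: 2.
No coefficient is strictly negative; the tableau after this pivot is optimal.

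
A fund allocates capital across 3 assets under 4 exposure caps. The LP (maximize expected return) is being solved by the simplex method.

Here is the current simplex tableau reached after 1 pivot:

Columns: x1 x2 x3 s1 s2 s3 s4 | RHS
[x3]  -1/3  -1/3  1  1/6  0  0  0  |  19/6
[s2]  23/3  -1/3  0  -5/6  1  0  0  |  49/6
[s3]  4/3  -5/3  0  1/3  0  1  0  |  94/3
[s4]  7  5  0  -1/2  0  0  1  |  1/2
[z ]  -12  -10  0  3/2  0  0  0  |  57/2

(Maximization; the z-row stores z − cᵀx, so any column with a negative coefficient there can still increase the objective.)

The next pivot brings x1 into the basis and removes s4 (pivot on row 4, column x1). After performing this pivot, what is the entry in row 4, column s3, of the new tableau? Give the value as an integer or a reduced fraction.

Pivot element is row 4, column x1: 7.
Normalize row 4: new (row 4, s3) = 0/7 = 0.
Row 4 is the pivot row, so the entry is 0.

0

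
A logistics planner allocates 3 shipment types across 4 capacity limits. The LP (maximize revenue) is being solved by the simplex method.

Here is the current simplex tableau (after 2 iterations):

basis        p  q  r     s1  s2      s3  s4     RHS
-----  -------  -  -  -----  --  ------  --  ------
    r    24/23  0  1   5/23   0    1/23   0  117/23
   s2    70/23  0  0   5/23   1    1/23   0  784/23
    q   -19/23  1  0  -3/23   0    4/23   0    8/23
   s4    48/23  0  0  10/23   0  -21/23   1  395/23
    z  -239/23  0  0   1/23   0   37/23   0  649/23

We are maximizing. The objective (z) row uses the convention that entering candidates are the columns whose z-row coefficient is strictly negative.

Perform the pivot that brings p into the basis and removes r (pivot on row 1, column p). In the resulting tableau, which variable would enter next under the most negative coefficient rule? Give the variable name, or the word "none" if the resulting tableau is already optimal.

none

Pivot element 24/23. New z-row = old z-row − (-239/23)·(row 1/(24/23)).
Updated z-row coefficients: p: 0, q: 0, r: 239/24, s1: 53/24, s2: 0, s3: 49/24, s4: 0.
No coefficient is strictly negative; the tableau after this pivot is optimal.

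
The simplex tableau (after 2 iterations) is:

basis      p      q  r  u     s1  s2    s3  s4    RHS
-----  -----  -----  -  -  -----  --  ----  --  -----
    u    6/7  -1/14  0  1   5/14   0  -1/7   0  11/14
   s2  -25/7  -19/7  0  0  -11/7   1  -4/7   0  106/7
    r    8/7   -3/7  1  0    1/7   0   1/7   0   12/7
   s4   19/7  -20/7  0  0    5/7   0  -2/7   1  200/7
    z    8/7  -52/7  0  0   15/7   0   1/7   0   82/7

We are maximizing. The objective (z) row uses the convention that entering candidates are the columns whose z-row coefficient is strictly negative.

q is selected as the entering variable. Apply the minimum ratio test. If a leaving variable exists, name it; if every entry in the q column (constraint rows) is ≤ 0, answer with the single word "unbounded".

unbounded

q-column entries: row 1: -1/14, row 2: -19/7, row 3: -3/7, row 4: -20/7. All ≤ 0, so q can increase without bound; the LP is unbounded in this direction.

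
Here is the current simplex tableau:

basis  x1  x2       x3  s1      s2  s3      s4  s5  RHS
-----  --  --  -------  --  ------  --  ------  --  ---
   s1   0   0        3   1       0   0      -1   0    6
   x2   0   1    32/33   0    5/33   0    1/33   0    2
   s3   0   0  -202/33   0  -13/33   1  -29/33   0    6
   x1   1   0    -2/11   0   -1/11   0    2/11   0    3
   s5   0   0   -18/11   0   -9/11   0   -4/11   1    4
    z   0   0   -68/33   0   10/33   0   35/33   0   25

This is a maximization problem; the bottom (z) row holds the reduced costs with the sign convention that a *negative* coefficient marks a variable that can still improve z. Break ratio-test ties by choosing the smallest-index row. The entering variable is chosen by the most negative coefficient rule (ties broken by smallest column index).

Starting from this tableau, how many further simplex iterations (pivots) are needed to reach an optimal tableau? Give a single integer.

1

pivot: x3 in, s1 out → z = 961/33
No improving column remains; optimal.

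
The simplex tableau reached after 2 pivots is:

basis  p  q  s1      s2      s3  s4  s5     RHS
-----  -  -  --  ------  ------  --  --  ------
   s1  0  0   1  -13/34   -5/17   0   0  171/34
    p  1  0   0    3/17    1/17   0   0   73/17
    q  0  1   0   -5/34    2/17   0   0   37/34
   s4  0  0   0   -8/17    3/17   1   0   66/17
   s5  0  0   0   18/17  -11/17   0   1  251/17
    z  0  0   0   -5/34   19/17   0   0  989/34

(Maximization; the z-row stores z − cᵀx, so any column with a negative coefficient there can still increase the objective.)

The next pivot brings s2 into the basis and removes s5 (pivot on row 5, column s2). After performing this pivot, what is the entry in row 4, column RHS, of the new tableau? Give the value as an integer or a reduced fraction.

94/9

Pivot element is row 5, column s2: 18/17.
Normalize row 5: new (row 5, RHS) = (251/17)/(18/17) = 251/18.
row 4 ← row 4 − (-8/17)·(new row 5): 66/17 − (-8/17)·(251/18) = 94/9.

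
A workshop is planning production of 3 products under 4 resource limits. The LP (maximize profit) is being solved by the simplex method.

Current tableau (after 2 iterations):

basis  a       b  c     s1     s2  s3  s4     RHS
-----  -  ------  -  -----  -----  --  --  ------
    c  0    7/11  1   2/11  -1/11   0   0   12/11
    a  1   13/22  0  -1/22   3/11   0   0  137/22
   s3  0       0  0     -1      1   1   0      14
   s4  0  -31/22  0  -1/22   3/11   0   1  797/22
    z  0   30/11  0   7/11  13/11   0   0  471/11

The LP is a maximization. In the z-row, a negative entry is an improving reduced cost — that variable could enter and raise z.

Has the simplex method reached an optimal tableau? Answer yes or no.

No objective-row coefficient is strictly negative, so no entering variable exists; the tableau is optimal.

yes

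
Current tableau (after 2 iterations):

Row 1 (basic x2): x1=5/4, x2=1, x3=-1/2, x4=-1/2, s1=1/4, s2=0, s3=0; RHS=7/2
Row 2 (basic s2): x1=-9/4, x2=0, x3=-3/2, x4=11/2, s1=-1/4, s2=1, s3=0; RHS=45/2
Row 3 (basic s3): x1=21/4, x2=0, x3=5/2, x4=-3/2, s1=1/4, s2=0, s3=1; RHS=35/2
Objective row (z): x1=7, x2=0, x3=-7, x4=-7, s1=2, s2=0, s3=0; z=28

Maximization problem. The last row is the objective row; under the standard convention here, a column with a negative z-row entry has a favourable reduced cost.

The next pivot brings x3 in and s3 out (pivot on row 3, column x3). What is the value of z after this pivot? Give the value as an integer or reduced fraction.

77

Minimum ratio for x3: (35/2)/(5/2) = 7.
z changes by −(z-row coeff of x3)·ratio = −(-7)·7 = 49.
New z = 28 + 49 = 77.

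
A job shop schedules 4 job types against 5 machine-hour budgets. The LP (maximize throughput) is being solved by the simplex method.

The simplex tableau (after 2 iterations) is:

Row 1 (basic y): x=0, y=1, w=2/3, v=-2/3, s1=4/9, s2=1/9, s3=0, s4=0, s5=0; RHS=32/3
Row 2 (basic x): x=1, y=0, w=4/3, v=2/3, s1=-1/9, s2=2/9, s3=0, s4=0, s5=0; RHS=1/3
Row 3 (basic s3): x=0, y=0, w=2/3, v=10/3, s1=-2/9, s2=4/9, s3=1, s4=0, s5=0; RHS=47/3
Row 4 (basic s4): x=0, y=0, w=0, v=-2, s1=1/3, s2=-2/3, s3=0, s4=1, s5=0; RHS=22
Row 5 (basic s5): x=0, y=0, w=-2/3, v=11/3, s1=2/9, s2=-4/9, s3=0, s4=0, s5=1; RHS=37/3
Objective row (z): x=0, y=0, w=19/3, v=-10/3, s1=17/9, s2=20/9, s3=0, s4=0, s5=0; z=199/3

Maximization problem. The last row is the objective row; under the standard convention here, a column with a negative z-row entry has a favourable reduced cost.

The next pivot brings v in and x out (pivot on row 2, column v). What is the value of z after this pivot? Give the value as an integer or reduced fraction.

68

Minimum ratio for v: (1/3)/(2/3) = 1/2.
z changes by −(z-row coeff of v)·ratio = −(-10/3)·(1/2) = 5/3.
New z = 199/3 + (5/3) = 68.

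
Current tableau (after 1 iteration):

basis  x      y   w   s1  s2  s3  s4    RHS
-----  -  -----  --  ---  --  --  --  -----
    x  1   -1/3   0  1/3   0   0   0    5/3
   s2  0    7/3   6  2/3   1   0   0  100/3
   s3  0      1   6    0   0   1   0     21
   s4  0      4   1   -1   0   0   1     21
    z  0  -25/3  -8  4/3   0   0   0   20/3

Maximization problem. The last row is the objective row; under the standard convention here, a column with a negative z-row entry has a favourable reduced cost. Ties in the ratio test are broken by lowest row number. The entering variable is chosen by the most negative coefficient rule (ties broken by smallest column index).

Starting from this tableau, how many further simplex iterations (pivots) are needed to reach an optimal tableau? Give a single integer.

3

pivot: y in, s4 out → z = 605/12
pivot: w in, s3 out → z = 4597/69
pivot: s1 in, s2 out → z = 2438/35
No improving column remains; optimal.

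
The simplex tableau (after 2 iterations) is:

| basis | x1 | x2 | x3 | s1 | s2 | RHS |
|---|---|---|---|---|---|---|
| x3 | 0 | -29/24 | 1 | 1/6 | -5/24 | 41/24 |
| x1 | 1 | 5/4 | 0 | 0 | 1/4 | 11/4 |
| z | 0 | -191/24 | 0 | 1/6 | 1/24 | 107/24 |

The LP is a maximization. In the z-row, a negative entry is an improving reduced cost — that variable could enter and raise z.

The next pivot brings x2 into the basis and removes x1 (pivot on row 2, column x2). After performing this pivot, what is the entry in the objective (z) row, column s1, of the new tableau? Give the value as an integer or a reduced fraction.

Pivot element is row 2, column x2: 5/4.
Normalize row 2: new (row 2, s1) = 0/(5/4) = 0.
z-row ← z-row − (-191/24)·(new row 2): 1/6 − (-191/24)·0 = 1/6.

1/6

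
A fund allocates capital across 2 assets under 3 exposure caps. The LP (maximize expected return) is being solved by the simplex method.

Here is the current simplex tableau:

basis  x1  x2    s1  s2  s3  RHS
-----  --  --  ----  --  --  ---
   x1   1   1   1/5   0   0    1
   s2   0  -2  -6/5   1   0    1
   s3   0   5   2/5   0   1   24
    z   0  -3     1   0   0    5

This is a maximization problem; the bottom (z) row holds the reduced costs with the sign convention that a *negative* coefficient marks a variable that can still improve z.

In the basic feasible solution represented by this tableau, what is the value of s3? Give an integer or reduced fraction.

24

s3 is basic (row 3); its value is the RHS of that row: 24.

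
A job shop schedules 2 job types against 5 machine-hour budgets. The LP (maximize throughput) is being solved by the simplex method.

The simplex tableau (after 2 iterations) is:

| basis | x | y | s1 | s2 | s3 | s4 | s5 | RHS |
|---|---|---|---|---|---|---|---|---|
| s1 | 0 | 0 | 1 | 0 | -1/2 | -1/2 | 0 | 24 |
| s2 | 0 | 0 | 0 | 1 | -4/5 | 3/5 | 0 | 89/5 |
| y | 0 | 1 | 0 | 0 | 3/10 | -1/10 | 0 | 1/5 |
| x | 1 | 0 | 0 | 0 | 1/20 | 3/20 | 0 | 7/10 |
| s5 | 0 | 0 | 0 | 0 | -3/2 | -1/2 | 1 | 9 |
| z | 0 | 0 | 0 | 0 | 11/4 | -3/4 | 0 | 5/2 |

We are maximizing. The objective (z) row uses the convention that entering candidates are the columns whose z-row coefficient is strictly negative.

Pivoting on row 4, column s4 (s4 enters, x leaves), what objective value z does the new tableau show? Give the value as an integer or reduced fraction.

Minimum ratio for s4: (7/10)/(3/20) = 14/3.
z changes by −(z-row coeff of s4)·ratio = −(-3/4)·(14/3) = 7/2.
New z = 5/2 + (7/2) = 6.

6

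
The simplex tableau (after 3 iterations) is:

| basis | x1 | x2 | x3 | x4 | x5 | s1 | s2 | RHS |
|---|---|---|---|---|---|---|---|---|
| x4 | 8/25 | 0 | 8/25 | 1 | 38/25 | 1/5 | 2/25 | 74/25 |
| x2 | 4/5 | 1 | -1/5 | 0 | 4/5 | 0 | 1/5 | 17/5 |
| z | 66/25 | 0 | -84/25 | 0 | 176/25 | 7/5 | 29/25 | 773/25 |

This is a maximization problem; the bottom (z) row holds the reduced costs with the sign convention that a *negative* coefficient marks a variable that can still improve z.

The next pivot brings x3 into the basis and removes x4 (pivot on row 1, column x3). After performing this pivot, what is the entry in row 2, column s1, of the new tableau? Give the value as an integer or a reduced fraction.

Pivot element is row 1, column x3: 8/25.
Normalize row 1: new (row 1, s1) = (1/5)/(8/25) = 5/8.
row 2 ← row 2 − (-1/5)·(new row 1): 0 − (-1/5)·(5/8) = 1/8.

1/8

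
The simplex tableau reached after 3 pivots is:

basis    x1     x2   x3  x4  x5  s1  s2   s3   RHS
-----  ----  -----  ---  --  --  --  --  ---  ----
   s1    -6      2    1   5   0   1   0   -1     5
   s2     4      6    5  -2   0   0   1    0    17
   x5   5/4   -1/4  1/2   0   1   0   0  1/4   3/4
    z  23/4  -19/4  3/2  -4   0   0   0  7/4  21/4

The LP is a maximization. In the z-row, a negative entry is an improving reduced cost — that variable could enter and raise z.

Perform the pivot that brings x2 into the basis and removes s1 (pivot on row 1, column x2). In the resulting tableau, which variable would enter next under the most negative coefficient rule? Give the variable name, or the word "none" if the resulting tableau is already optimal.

Pivot element 2. New z-row = old z-row − (-19/4)·(row 1/2).
Updated z-row coefficients: x1: -17/2, x2: 0, x3: 31/8, x4: 63/8, x5: 0, s1: 19/8, s2: 0, s3: -5/8.
The most negative is -17/2 in column x1, so x1 would enter next.

x1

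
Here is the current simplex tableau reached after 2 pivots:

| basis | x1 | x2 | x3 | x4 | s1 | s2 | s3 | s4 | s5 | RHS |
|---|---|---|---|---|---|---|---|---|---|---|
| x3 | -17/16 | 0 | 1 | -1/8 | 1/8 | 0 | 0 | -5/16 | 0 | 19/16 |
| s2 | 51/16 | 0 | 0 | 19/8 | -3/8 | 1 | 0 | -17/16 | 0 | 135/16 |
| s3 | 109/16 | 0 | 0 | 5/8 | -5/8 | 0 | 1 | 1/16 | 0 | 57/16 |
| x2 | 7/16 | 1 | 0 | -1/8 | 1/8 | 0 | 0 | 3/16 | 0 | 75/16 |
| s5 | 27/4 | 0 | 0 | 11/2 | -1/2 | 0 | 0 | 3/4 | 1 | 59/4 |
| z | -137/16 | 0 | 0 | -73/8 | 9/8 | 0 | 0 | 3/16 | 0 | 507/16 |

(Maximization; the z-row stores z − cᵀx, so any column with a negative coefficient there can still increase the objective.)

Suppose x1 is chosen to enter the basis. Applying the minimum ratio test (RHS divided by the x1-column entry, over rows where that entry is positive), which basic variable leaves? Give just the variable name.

s3

Ratios: row 1 (x3): entry -17/16 ≤ 0, skip; row 2 (s2): (135/16)/(51/16) = 45/17; row 3 (s3): (57/16)/(109/16) = 57/109; row 4 (x2): (75/16)/(7/16) = 75/7; row 5 (s5): (59/4)/(27/4) = 59/27.
Minimum ratio 57/109 is in the s3 row, so s3 leaves.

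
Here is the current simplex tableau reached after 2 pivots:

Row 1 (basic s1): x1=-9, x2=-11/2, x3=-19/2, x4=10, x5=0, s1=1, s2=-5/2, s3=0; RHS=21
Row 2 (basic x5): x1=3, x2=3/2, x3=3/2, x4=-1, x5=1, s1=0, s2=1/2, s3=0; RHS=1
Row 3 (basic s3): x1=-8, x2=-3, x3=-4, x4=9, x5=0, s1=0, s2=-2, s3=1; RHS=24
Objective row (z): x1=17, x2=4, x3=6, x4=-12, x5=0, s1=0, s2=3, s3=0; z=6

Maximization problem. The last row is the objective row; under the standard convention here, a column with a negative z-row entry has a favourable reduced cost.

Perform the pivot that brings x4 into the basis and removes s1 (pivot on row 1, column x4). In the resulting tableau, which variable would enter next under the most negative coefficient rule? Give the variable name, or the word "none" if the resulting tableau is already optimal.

Pivot element 10. New z-row = old z-row − (-12)·(row 1/10).
Updated z-row coefficients: x1: 31/5, x2: -13/5, x3: -27/5, x4: 0, x5: 0, s1: 6/5, s2: 0, s3: 0.
The most negative is -27/5 in column x3, so x3 would enter next.

x3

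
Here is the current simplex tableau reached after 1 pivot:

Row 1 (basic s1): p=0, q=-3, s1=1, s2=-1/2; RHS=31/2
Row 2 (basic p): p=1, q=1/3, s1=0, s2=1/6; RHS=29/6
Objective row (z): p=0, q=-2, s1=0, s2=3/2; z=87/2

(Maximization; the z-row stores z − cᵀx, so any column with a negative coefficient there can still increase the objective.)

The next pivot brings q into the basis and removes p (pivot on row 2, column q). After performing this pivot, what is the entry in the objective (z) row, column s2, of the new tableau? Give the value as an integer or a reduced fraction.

Pivot element is row 2, column q: 1/3.
Normalize row 2: new (row 2, s2) = (1/6)/(1/3) = 1/2.
z-row ← z-row − (-2)·(new row 2): 3/2 − (-2)·(1/2) = 5/2.

5/2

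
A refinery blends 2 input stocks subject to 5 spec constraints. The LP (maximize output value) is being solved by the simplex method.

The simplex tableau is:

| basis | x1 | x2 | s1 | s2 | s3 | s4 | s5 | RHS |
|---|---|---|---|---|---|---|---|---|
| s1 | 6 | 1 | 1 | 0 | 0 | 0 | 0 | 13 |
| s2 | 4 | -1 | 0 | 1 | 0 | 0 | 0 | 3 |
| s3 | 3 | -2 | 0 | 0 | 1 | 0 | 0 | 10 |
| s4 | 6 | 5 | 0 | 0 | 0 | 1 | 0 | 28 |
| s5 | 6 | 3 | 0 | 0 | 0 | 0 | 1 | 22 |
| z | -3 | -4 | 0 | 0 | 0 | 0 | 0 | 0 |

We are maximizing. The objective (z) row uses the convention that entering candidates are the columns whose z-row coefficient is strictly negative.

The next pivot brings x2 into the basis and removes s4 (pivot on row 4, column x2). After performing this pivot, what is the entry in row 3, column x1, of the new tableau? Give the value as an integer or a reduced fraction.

27/5

Pivot element is row 4, column x2: 5.
Normalize row 4: new (row 4, x1) = 6/5 = 6/5.
row 3 ← row 3 − (-2)·(new row 4): 3 − (-2)·(6/5) = 27/5.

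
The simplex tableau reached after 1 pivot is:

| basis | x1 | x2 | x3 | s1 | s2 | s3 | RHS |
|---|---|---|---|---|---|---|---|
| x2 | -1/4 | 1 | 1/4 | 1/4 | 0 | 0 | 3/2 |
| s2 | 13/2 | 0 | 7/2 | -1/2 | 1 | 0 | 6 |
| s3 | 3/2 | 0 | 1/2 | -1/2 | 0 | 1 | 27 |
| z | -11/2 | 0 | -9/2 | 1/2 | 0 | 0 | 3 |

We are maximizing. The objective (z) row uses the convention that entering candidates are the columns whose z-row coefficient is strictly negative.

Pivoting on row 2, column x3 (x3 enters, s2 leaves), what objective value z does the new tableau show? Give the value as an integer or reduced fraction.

75/7

Minimum ratio for x3: 6/(7/2) = 12/7.
z changes by −(z-row coeff of x3)·ratio = −(-9/2)·(12/7) = 54/7.
New z = 3 + (54/7) = 75/7.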